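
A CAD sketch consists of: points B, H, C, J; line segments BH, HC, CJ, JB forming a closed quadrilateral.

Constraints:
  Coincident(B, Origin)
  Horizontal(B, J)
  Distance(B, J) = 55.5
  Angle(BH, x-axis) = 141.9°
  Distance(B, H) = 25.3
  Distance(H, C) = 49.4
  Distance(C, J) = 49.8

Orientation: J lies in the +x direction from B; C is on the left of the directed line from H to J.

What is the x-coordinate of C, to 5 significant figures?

23.881

Checks: B = (0.00, 0.00) ✓; |HC| = 49.40 ✓; |CJ| = 49.80 ✓.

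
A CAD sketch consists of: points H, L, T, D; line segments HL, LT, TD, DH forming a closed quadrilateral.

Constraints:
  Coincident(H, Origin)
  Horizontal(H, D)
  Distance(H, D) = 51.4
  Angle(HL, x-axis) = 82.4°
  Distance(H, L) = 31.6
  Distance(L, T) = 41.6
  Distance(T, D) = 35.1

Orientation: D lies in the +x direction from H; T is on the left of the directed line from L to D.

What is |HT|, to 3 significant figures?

57.3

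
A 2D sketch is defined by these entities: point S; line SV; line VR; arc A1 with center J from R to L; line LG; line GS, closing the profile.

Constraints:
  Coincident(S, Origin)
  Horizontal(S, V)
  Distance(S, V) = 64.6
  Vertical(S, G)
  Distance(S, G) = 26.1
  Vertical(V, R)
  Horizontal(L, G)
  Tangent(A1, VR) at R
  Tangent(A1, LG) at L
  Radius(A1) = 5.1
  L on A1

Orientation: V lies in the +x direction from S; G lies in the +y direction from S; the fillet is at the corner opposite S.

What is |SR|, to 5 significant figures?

67.928

The virtual corner opposite S is at (64.600, 26.100). Since A1 is tangent to VR there, JR ⟂ VR and A1 meets LG tangentially, so JL is at right angles to LG, with radius 5.1, so the center J sits 5.1 in from both sides at J = (59.500, 21.000). That places the tangent points at R = (64.600, 21.000) on VR and L = (59.500, 26.100) on LG. Then |SR| = |R − S| = 67.928.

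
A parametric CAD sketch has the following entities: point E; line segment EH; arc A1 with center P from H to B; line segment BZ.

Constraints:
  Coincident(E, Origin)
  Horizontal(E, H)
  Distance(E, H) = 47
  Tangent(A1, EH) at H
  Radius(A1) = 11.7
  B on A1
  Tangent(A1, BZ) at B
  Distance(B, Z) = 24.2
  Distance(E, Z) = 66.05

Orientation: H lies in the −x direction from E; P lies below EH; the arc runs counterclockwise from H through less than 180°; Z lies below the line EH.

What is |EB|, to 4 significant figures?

60.11

E is at the origin; E and H share the same y with |EH| = 47.0 and H on the −x side, so H = (-47.00, 0.000). The tangent condition forces PH to be normal to EH, so P = H + (0, -11.7) = (-47.00, -11.70). Since PB ⟂ BZ (tangency), |PZ| = √(11.7² + 24.2²) = 26.88 regardless of where B sits on A1. So Z lies on both circle(E, 66.05) and circle(P, 26.88); the below-EH intersection is Z = (-54.33, -37.56). B is the foot of the tangent from Z: B = (-58.52, -13.73).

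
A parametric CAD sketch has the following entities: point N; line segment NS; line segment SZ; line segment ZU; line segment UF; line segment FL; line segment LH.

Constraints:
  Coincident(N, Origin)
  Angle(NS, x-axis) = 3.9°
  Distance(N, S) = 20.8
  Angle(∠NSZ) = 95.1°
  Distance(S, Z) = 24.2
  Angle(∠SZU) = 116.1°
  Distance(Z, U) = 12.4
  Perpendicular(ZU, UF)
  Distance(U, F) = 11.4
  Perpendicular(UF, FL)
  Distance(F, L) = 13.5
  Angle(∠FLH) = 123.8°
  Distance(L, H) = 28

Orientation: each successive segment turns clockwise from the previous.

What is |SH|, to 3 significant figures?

34.1

UF ⟂ FL, so FL runs at 35.1°; with |FL| = 13.5, L = (18.9, -12.5). ∠FLH = 123.8° gives LH at -21.1° from the x-axis; with |LH| = 28.0, H = (45.0, -22.6). Then |SH| = |H − S| = 34.1.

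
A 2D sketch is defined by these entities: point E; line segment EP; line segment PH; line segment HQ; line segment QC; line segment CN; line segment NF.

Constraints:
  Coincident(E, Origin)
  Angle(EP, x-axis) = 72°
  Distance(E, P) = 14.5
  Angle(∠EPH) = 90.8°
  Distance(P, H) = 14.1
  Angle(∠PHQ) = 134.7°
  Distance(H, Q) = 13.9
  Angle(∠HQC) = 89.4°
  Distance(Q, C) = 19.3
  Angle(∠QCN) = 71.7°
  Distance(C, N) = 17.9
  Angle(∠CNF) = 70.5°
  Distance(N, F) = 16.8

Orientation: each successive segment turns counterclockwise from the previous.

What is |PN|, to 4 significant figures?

7.532

E is at the origin; EP runs at 72.0° with length 14.5, so P = (4.481, 13.79). ∠EPH = 90.8° gives PH at 161.2° from the x-axis; with |PH| = 14.1, H = (-8.867, 18.33). ∠PHQ = 134.7° gives HQ at -153.5° from the x-axis; with |HQ| = 13.9, Q = (-21.31, 12.13). ∠HQC = 89.4° gives QC at -62.90° from the x-axis; with |QC| = 19.3, C = (-12.51, -5.049). ∠QCN = 71.7° gives CN at 45.40° from the x-axis; with |CN| = 17.9, N = (0.05396, 7.696). Then |PN| = |N − P| = 7.532.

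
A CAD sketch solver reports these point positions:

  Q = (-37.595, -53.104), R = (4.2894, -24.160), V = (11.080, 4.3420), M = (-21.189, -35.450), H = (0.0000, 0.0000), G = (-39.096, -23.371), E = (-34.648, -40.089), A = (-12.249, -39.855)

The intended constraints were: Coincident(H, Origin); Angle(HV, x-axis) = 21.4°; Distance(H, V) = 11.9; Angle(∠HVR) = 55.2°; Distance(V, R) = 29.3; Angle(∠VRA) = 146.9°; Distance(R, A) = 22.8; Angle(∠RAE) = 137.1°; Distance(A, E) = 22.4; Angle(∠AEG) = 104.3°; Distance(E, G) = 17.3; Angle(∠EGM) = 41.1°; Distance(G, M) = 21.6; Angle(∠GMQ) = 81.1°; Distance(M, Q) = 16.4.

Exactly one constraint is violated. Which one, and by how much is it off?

Distance(M, Q) = 16.4 — off by 7.70.

H = (0.00, 0.00) ✓; HV at 21.40° ✓; |HV| = 11.90 ✓; ∠HVR = 55.20° ✓; |VR| = 29.30 ✓; ∠VRA = 146.9° ✓; |RA| = 22.80 ✓; ∠RAE = 137.1° ✓; |AE| = 22.40 ✓; ∠AEG = 104.3° ✓; |EG| = 17.30 ✓; ∠EGM = 41.10° ✓; |GM| = 21.60 ✓; ∠GMQ = 81.10° ✓; |MQ| = 24.10 ✗.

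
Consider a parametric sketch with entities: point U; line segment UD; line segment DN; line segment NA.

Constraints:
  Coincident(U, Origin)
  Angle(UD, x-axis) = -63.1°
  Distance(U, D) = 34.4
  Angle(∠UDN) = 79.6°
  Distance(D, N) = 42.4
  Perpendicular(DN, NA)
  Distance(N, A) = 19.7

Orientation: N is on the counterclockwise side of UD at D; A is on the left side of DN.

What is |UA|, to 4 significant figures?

38.85

∠UDN = 79.6°, so DN runs at -63.1° + (180° − 79.6°) = 37.30° from the x-axis; with |DN| = 42.4, N = D + 42.4·(cos 37.30°, sin 37.30°) = (49.29, -4.984). DN is perpendicular to NA; with |NA| = 19.7 on the left of DN, A = N + 19.7·(-0.6060, 0.7955) = (37.35, 10.69). Then |UA| = |A − U| = 38.85.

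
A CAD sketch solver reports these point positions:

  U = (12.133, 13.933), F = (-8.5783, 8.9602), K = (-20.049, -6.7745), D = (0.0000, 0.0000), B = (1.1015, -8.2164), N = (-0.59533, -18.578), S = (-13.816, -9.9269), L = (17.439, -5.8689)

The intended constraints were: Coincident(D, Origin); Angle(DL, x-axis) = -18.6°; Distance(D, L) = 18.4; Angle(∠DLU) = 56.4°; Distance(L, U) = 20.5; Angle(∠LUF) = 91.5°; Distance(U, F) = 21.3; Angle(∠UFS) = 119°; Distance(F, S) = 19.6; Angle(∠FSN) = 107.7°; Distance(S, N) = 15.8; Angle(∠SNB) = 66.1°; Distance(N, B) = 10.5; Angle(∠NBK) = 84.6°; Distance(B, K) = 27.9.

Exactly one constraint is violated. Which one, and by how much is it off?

Distance(B, K) = 27.9 — off by 6.70.

D = (0.00, 0.00) ✓; DL at -18.60° ✓; |DL| = 18.40 ✓; ∠DLU = 56.40° ✓; |LU| = 20.50 ✓; ∠LUF = 91.50° ✓; |UF| = 21.30 ✓; ∠UFS = 119.0° ✓; |FS| = 19.60 ✓; ∠FSN = 107.7° ✓; |SN| = 15.80 ✓; ∠SNB = 66.10° ✓; |NB| = 10.50 ✓; ∠NBK = 84.60° ✓; |BK| = 21.20 ✗.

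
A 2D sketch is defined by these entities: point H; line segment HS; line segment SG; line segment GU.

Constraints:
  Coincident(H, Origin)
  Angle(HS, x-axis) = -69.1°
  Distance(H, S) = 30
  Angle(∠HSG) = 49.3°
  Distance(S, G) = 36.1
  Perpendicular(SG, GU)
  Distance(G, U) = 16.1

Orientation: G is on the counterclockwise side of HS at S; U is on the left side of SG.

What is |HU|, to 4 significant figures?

17.82

∠HSG = 49.3°, so SG runs at -69.1° + (180° − 49.3°) = 61.60° from the x-axis; with |SG| = 36.1, G = S + 36.1·(cos 61.60°, sin 61.60°) = (27.87, 3.729). The perpendicularity gives GU at right angles to SG; with |GU| = 16.1 on the left of SG, U = G + 16.1·(-0.8796, 0.4756) = (13.71, 11.39). Then |HU| = |U − H| = 17.82.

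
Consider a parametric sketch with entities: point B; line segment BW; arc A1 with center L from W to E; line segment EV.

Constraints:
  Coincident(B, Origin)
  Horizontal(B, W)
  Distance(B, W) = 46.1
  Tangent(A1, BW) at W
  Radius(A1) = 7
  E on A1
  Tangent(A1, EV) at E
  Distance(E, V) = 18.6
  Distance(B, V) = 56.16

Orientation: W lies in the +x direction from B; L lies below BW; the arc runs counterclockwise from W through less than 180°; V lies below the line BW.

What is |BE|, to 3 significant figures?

41.4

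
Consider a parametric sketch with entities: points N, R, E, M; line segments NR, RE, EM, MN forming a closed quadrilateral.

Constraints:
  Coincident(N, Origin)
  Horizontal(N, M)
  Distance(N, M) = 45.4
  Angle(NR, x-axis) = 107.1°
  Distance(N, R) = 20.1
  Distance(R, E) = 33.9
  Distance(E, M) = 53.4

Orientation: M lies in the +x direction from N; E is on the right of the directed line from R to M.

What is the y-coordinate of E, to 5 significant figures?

-14.689

N is at the origin; NM is horizontal with |NM| = 45.4 and M in +x, so M = (45.4, 0). NR runs at 107.1° with |NR| = 20.1, so R = (-5.9102, 19.211). E is determined by |RE| = 33.9 and |EM| = 53.4 together: it lies at the intersection of circle(R, 33.9) and circle(M, 53.4). With |RM| = 54.789, the foot of the radical line on RM is 11.859 from R and the perpendicular offset is √(33.9² − 11.859²) = 31.758. Taking the right-of-RM solution: E = (-5.9401, -14.689).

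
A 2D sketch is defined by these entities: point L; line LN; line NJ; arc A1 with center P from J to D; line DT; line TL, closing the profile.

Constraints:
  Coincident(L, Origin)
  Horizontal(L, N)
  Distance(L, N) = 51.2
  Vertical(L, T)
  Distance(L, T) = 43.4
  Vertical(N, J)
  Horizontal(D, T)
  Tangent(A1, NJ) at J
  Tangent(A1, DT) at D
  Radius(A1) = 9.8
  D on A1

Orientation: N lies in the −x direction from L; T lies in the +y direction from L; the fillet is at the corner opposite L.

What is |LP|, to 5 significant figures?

53.319

L is at the origin; LN is horizontal with |LN| = 51.2 and N on the −x side, so N = (-51.200, 0.0000). LT is vertical with |LT| = 43.4 and T on the +y side, so T = (0.0000, 43.400). The virtual corner opposite L is at (-51.200, 43.400). Since A1 is tangent to NJ there, PJ ⟂ NJ and the tangent condition forces PD to be normal to DT, with radius 9.8, so the center P sits 9.8 in from both sides at P = (-41.400, 33.600). Then |LP| = |P − L| = 53.319.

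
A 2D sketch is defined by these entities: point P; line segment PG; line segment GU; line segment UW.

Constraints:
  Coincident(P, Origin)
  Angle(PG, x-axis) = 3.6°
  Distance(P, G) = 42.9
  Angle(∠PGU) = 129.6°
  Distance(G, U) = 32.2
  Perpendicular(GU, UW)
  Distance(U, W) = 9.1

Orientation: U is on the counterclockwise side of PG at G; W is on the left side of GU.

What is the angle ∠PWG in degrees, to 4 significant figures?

37.70°

P is at the origin; PG runs at 3.6° with length 42.9, so G = 42.9·(cos 3.6°, sin 3.6°) = (42.82, 2.694). ∠PGU = 129.6°, so GU runs at 3.6° + (180° − 129.6°) = 54.00° from the x-axis; with |GU| = 32.2, U = G + 32.2·(cos 54.00°, sin 54.00°) = (61.74, 28.74). The perpendicularity gives UW at right angles to GU; with |UW| = 9.1 on the left of GU, W = U + 9.1·(-0.8090, 0.5878) = (54.38, 34.09). Then cos ∠PWG = WP·WG / (|WP||WG|), giving 37.70°.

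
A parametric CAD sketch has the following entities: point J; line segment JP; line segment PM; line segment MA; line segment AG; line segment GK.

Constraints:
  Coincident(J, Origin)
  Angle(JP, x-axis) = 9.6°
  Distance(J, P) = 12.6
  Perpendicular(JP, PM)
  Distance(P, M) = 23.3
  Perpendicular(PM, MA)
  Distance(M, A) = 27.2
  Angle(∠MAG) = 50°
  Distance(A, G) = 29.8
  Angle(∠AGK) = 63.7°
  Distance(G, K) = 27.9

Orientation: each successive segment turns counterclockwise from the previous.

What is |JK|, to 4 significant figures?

30.42

∠MAG = 50.0° gives AG at -40.40° from the x-axis; with |AG| = 29.8, G = (4.413, 1.225). ∠AGK = 63.7° gives GK at 75.90° from the x-axis; with |GK| = 27.9, K = (11.21, 28.28). Then |JK| = |K − J| = 30.42.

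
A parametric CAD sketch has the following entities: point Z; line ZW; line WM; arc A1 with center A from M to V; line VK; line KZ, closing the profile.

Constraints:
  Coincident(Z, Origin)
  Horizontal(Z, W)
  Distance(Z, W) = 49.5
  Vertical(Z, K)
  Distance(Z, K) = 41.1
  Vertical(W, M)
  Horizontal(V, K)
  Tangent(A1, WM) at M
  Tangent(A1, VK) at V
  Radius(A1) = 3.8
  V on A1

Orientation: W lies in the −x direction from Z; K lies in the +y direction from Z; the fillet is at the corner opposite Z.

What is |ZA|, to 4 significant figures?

58.99

Z is at the origin; ZW is horizontal with |ZW| = 49.5 and W on the −x side, so W = (-49.50, 0.000). Z and K share the same x with |ZK| = 41.1 and K on the +y side, so K = (0.000, 41.10). The virtual corner opposite Z is at (-49.50, 41.10). The tangent condition forces AM to be normal to WM and A1 meets VK tangentially, so AV is at right angles to VK, with radius 3.8, so the center A sits 3.8 in from both sides at A = (-45.70, 37.30). Then |ZA| = |A − Z| = 58.99.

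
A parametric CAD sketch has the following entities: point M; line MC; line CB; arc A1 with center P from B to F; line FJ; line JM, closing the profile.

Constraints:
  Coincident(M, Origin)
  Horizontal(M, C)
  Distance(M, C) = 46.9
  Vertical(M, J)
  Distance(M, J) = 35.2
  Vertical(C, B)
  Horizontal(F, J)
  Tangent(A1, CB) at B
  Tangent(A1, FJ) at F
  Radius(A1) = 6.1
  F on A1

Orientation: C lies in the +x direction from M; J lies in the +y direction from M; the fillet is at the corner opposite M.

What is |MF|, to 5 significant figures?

53.886

The virtual corner opposite M is at (46.900, 35.200). A1 meets CB tangentially, so PB is at right angles to CB and A1 meets FJ tangentially, so PF is at right angles to FJ, with radius 6.1, so the center P sits 6.1 in from both sides at P = (40.800, 29.100). That places the tangent points at B = (46.900, 29.100) on CB and F = (40.800, 35.200) on FJ. Then |MF| = |F − M| = 53.886.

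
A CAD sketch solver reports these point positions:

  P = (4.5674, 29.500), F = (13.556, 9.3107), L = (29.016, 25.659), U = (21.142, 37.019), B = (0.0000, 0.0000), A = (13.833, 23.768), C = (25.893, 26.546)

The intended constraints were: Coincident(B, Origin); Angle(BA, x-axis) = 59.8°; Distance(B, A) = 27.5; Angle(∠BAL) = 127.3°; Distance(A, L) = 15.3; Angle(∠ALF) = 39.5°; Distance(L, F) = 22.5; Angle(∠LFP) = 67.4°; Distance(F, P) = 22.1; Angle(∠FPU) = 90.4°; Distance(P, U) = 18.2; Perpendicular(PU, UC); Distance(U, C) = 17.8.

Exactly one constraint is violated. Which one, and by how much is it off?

Distance(U, C) = 17.8 — off by 6.30.

B = (0.00, 0.00) ✓; BA at 59.80° ✓; |BA| = 27.50 ✓; ∠BAL = 127.3° ✓; |AL| = 15.30 ✓; ∠ALF = 39.50° ✓; |LF| = 22.50 ✓; ∠LFP = 67.40° ✓; |FP| = 22.10 ✓; ∠FPU = 90.40° ✓; |PU| = 18.20 ✓; ∠(PU, UC) = 90.00° ✓; |UC| = 11.50 ✗.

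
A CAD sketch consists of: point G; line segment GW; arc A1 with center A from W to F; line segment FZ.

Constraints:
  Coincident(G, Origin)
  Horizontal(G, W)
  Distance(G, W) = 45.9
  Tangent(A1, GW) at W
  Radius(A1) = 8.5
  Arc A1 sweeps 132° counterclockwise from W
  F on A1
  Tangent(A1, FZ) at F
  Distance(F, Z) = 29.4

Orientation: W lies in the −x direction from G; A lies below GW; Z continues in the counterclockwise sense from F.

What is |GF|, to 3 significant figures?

54.1

G is at the origin; GW is horizontal with |GW| = 45.9 and W on the −x side, so W = (-45.9, 0.00). A1 meets GW tangentially, so AW is at right angles to GW, so A = W + (0, -8.5) = (-45.9, -8.50). On A1, W sits at bearing 90° from A; a 132° counterclockwise sweep puts F at bearing 222°, so F = A + 8.5·(cos 222°, sin 222°) = (-52.2, -14.2). Then |GF| = |F − G| = 54.1.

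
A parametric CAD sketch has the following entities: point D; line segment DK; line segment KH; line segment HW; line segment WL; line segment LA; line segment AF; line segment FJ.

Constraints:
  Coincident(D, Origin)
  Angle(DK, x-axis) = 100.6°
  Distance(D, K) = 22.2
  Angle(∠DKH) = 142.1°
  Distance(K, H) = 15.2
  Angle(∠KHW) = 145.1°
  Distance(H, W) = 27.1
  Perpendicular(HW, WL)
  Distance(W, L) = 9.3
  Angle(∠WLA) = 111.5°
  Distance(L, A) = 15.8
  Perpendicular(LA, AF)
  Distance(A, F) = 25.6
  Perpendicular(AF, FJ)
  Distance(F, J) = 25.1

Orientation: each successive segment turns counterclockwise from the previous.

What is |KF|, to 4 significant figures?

23.31

D is at the origin; DK runs at 100.6° with length 22.2, so K = (-4.084, 21.82). ∠DKH = 142.1° gives KH at 138.5° from the x-axis; with |KH| = 15.2, H = (-15.47, 31.89). ∠KHW = 145.1° gives HW at 173.4° from the x-axis; with |HW| = 27.1, W = (-42.39, 35.01). HW ⟂ WL, so WL runs at -96.60°; with |WL| = 9.3, L = (-43.46, 25.77). ∠WLA = 111.5° gives LA at -28.10° from the x-axis; with |LA| = 15.8, A = (-29.52, 18.33). The perpendicularity gives AF at right angles to LA, so AF runs at 61.90°; with |AF| = 25.6, F = (-17.46, 40.91). Then |KF| = |F − K| = 23.31.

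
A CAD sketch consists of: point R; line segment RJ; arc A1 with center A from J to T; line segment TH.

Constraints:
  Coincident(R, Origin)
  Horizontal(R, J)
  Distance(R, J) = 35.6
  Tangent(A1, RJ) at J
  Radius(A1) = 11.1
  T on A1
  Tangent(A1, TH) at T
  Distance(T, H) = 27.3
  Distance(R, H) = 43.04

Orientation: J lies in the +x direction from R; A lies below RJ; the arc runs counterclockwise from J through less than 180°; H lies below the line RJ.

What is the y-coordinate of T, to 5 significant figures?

-9.9682

R is at the origin; R and J share the same y with |RJ| = 35.6 and J on the +x side, so J = (35.600, 0.0000). Tangency of A1 to RJ means the radius AJ is perpendicular to RJ, so A = J + (0, -11.1) = (35.600, -11.100). Since AT ⟂ TH (tangency), |AH| = √(11.1² + 27.3²) = 29.470 regardless of where T sits on A1. So H lies on both circle(R, 43.04) and circle(A, 29.470); the below-RJ intersection is H = (21.774, -37.126). T is the foot of the tangent from H: T = (24.558, -9.9682).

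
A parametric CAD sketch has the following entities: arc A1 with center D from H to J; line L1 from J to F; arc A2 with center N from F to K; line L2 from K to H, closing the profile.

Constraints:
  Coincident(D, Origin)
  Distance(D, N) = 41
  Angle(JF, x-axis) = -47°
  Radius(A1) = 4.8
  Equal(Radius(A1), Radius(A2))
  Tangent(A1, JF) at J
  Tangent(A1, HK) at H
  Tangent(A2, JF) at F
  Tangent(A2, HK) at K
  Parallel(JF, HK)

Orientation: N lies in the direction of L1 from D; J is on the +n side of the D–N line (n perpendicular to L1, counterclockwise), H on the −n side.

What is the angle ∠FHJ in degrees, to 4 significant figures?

76.82°

Tangency of A1 to both parallel lines with radius 4.8 puts J and H at D ± 4.8·n: J = (3.510, 3.274), H = (-3.510, -3.274). Equal radii place F and K the same way about N: F = N + 4.8·n = (31.47, -26.71), K = N − 4.8·n = (24.45, -33.26). Then cos ∠FHJ = HF·HJ / (|HF||HJ|), giving 76.82°.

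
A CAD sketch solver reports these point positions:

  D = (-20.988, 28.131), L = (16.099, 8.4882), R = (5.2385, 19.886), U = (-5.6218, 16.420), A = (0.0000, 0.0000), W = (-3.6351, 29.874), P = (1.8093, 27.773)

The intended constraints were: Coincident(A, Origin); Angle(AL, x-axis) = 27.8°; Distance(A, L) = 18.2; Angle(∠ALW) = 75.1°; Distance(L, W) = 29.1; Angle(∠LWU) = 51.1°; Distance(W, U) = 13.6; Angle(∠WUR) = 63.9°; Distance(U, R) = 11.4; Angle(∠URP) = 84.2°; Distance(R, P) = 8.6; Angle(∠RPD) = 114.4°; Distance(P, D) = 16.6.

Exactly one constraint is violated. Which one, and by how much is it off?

Distance(P, D) = 16.6 — off by 6.20.

A = (0.00, 0.00) ✓; AL at 27.80° ✓; |AL| = 18.20 ✓; ∠ALW = 75.10° ✓; |LW| = 29.10 ✓; ∠LWU = 51.10° ✓; |WU| = 13.60 ✓; ∠WUR = 63.90° ✓; |UR| = 11.40 ✓; ∠URP = 84.20° ✓; |RP| = 8.600 ✓; ∠RPD = 114.4° ✓; |PD| = 22.80 ✗.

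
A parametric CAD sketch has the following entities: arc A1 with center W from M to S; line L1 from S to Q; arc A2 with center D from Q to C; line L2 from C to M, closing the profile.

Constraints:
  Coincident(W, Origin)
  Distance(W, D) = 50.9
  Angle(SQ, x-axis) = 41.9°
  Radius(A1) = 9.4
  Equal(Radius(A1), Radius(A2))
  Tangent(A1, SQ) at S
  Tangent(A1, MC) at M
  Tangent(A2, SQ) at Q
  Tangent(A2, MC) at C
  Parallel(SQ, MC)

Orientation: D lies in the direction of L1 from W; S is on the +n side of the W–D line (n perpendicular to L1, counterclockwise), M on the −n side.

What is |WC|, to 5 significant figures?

51.761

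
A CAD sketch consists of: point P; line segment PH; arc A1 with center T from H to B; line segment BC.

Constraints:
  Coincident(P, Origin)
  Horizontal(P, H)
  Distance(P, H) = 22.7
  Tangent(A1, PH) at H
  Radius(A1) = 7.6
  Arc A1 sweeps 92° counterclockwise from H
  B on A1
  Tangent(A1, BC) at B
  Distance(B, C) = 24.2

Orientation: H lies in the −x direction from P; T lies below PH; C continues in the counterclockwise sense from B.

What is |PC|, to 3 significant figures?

43.5

On A1, H sits at bearing 90° from T; a 92° counterclockwise sweep puts B at bearing 182°, so B = T + 7.6·(cos 182°, sin 182°) = (-30.3, -7.87). A1 meets BC tangentially, so TB is at right angles to BC, so BC runs along (−sin 182°, cos 182°); with |BC| = 24.2, C = (-29.5, -32.1). Then |PC| = |C − P| = 43.5.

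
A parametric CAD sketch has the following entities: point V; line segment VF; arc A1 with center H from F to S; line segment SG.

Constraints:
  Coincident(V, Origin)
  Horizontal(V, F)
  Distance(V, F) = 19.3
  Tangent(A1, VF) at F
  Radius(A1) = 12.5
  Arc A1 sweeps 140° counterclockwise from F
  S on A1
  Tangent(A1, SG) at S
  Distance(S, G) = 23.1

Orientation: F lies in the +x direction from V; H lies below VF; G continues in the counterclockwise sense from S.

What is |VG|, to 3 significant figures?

46.9

On A1, F sits at bearing 90° from H; a 140° counterclockwise sweep puts S at bearing 230°, so S = H + 12.5·(cos 230°, sin 230°) = (11.3, -22.1). The tangent condition forces HS to be normal to SG, so SG runs along (−sin 230°, cos 230°); with |SG| = 23.1, G = (29.0, -36.9). Then |VG| = |G − V| = 46.9.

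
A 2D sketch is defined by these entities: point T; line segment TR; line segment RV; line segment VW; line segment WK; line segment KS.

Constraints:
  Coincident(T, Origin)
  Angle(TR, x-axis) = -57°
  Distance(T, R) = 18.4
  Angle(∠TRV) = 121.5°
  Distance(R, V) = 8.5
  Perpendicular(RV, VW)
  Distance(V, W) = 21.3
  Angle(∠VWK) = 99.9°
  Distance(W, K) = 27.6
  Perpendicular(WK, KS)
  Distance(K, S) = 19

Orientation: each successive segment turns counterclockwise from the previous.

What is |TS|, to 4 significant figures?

14.91

T is at the origin; TR runs at -57.0° with length 18.4, so R = (10.02, -15.43). ∠TRV = 121.5° gives RV at 1.500° from the x-axis; with |RV| = 8.5, V = (18.52, -15.21). The perpendicularity gives VW at right angles to RV, so VW runs at 91.50°; with |VW| = 21.3, W = (17.96, 6.084). ∠VWK = 99.9° gives WK at 171.6° from the x-axis; with |WK| = 27.6, K = (-9.343, 10.12). The perpendicularity gives KS at right angles to WK, so KS runs at -98.40°; with |KS| = 19.0, S = (-12.12, -8.681). Then |TS| = |S − T| = 14.91.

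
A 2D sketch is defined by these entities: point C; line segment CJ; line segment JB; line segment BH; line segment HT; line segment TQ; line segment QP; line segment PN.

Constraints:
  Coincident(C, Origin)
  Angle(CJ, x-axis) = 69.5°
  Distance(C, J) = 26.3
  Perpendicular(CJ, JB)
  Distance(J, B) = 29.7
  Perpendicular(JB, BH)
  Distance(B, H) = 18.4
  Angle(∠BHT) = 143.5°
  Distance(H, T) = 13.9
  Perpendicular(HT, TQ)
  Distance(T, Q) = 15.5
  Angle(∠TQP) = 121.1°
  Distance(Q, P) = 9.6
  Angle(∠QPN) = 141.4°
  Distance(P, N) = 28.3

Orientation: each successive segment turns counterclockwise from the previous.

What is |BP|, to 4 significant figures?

22.57

C is at the origin; CJ runs at 69.5° with length 26.3, so J = (9.210, 24.63). The perpendicularity gives JB at right angles to CJ, so JB runs at 159.5°; with |JB| = 29.7, B = (-18.61, 35.04). The perpendicularity gives BH at right angles to JB, so BH runs at -110.5°; with |BH| = 18.4, H = (-25.05, 17.80). ∠BHT = 143.5° gives HT at -74.00° from the x-axis; with |HT| = 13.9, T = (-21.22, 4.439). HT is perpendicular to TQ, so TQ runs at 16.00°; with |TQ| = 15.5, Q = (-6.322, 8.712). ∠TQP = 121.1° gives QP at 74.90° from the x-axis; with |QP| = 9.6, P = (-3.821, 17.98). Then |BP| = |P − B| = 22.57.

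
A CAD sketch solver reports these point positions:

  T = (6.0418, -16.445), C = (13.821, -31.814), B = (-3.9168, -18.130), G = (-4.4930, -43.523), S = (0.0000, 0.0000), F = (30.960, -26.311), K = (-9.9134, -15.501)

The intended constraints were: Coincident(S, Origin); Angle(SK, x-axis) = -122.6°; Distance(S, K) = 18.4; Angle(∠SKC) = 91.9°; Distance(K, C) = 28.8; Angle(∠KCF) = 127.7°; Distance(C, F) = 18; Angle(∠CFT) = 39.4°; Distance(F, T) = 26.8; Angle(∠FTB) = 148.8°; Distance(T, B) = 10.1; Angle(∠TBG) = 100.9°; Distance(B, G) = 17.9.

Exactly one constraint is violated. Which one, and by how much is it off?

Distance(B, G) = 17.9 — off by 7.50.

S = (0.00, 0.00) ✓; SK at -122.6° ✓; |SK| = 18.40 ✓; ∠SKC = 91.90° ✓; |KC| = 28.80 ✓; ∠KCF = 127.7° ✓; |CF| = 18.00 ✓; ∠CFT = 39.40° ✓; |FT| = 26.80 ✓; ∠FTB = 148.8° ✓; |TB| = 10.10 ✓; ∠TBG = 100.9° ✓; |BG| = 25.40 ✗.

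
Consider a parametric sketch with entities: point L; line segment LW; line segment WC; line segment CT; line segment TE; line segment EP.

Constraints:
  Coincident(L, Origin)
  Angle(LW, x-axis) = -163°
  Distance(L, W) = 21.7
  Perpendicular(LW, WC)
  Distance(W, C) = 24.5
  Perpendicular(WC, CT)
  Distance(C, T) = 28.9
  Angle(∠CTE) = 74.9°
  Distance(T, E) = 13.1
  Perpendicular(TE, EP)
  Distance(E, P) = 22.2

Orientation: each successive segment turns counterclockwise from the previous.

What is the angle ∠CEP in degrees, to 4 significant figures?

11.29°

∠CTE = 74.9° gives TE at 122.1° from the x-axis; with |TE| = 13.1, E = (7.087, -10.23). The perpendicularity gives EP at right angles to TE, so EP runs at -147.9°; with |EP| = 22.2, P = (-11.72, -22.02). Then cos ∠CEP = EC·EP / (|EC||EP|), giving 11.29°.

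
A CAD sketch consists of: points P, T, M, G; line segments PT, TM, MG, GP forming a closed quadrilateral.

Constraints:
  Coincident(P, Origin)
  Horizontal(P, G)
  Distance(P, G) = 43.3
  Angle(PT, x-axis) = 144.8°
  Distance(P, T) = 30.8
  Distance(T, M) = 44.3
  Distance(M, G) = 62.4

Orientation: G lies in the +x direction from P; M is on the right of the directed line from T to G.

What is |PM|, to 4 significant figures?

28.64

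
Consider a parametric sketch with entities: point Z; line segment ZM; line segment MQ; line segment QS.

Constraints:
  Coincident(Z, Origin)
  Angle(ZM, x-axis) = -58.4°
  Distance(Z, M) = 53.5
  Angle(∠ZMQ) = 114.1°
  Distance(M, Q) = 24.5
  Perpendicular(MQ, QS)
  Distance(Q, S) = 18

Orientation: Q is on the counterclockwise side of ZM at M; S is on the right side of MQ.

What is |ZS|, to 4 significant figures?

81.33

Z is at the origin; ZM runs at -58.4° with length 53.5, so M = 53.5·(cos -58.4°, sin -58.4°) = (28.03, -45.57). ∠ZMQ = 114.1°, so MQ runs at -58.4° + (180° − 114.1°) = 7.500° from the x-axis; with |MQ| = 24.5, Q = M + 24.5·(cos 7.500°, sin 7.500°) = (52.32, -42.37). MQ is perpendicular to QS; with |QS| = 18.0 on the right of MQ, S = Q + 18.0·(0.1305, -0.9914) = (54.67, -60.22). Then |ZS| = |S − Z| = 81.33.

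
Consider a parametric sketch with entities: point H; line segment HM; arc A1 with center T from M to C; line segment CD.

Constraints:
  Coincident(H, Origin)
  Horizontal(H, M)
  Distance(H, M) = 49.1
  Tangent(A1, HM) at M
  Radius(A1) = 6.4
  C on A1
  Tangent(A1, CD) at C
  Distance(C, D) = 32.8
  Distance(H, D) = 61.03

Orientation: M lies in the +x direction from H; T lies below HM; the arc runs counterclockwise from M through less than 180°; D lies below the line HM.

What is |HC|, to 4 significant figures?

43.33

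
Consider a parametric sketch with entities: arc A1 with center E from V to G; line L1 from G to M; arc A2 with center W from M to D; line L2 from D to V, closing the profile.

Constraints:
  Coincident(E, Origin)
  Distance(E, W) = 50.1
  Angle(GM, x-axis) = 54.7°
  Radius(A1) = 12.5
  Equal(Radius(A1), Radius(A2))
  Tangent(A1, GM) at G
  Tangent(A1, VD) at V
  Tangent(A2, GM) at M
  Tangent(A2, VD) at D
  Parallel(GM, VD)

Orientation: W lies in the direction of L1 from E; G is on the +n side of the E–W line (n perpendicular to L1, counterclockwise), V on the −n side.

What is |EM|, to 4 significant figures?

51.64

The slot axis is L1's direction at 54.7°, so u = (cos 54.7°, sin 54.7°) = (0.5779, 0.8161) and n = (−sin 54.7°, cos 54.7°) = (-0.8161, 0.5779). E is at the origin and W lies 50.1 along u from E, so W = 50.1·u = (28.95, 40.89). Tangency of A1 to both parallel lines with radius 12.5 puts G and V at E ± 12.5·n: G = (-10.20, 7.223), V = (10.20, -7.223). Equal radii place M and D the same way about W: M = W + 12.5·n = (18.75, 48.11), D = W − 12.5·n = (39.15, 33.67). Then |EM| = |M − E| = 51.64.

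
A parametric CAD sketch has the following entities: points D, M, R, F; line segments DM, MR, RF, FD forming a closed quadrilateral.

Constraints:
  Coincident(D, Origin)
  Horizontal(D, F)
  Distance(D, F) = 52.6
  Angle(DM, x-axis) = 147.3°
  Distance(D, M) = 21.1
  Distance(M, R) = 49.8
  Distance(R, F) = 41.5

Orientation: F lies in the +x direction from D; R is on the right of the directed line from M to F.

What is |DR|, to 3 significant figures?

29.4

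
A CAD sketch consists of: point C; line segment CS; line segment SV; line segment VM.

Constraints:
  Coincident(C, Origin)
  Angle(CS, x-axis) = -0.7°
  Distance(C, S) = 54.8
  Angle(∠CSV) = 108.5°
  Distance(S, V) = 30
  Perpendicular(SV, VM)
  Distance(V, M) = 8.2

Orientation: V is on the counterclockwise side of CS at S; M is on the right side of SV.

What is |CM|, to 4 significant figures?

76.59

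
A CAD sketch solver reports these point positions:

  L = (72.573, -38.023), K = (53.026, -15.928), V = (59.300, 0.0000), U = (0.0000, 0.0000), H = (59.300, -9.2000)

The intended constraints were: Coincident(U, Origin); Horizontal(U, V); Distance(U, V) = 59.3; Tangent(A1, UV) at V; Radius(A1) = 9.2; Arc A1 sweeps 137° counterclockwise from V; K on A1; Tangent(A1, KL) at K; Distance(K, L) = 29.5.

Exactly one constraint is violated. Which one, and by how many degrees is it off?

Tangent(A1, KL) at K — off by 5.50°.

U = (0.00, 0.00) ✓; U.y = 0.00, V.y = 0.00 ✓; |UV| = 59.30 ✓; ∠(HV, VU) = 90.00° ✓; |HV| = 9.200 ✓; bearing(H→K) − bearing(H→V) = 137.0° ✓; |HK| = 9.199 ✓; ∠(HK, KL) = 95.50° ✗; |KL| = 29.50 ✓.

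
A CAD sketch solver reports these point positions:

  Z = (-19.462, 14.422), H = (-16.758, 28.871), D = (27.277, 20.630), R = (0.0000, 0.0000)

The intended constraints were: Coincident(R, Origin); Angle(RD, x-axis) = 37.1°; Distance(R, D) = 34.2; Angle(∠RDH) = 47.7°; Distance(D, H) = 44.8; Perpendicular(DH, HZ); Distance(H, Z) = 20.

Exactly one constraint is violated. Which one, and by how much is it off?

Distance(H, Z) = 20 — off by 5.30.

R = (0.00, 0.00) ✓; RD at 37.10° ✓; |RD| = 34.20 ✓; ∠RDH = 47.70° ✓; |DH| = 44.80 ✓; ∠(DH, HZ) = 90.00° ✓; |HZ| = 14.70 ✗.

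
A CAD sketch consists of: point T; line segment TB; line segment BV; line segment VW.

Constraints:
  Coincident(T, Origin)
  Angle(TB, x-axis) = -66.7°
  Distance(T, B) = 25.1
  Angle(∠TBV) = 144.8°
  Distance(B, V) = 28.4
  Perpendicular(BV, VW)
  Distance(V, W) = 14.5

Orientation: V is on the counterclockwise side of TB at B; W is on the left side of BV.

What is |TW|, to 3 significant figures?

48.9

∠TBV = 144.8°, so BV runs at -66.7° + (180° − 144.8°) = -31.5° from the x-axis; with |BV| = 28.4, V = B + 28.4·(cos -31.5°, sin -31.5°) = (34.1, -37.9). BV is perpendicular to VW; with |VW| = 14.5 on the left of BV, W = V + 14.5·(0.522, 0.853) = (41.7, -25.5). Then |TW| = |W − T| = 48.9.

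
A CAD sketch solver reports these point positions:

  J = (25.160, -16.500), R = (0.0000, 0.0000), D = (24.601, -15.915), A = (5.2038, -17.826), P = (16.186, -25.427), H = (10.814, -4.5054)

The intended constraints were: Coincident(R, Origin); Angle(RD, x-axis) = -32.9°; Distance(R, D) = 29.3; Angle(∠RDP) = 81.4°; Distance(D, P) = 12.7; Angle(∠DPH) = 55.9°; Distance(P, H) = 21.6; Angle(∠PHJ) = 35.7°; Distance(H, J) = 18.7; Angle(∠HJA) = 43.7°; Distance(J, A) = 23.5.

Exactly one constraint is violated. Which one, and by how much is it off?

Distance(J, A) = 23.5 — off by 3.50.

R = (0.00, 0.00) ✓; RD at -32.90° ✓; |RD| = 29.30 ✓; ∠RDP = 81.40° ✓; |DP| = 12.70 ✓; ∠DPH = 55.90° ✓; |PH| = 21.60 ✓; ∠PHJ = 35.70° ✓; |HJ| = 18.70 ✓; ∠HJA = 43.70° ✓; |JA| = 20.00 ✗.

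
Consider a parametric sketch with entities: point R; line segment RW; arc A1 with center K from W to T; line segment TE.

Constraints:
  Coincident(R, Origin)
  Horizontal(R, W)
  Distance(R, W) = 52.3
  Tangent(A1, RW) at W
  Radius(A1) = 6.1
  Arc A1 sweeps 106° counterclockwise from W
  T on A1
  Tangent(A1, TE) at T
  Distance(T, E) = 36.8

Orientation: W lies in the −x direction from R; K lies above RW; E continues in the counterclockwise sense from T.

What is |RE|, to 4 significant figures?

71.16

On A1, W sits at bearing -90° from K; a 106° counterclockwise sweep puts T at bearing 16°, so T = K + 6.1·(cos 16°, sin 16°) = (-46.44, 7.781). Since A1 is tangent to TE there, KT ⟂ TE, so TE runs along (−sin 16°, cos 16°); with |TE| = 36.8, E = (-56.58, 43.16). Then |RE| = |E − R| = 71.16.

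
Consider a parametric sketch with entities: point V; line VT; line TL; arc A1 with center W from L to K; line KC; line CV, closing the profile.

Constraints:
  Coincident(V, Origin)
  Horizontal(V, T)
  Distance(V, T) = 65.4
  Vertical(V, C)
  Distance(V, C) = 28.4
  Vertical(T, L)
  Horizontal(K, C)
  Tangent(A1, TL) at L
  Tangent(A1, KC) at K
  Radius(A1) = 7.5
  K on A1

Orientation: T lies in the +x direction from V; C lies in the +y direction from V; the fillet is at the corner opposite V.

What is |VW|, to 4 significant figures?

61.56

V is at the origin; VT is horizontal with |VT| = 65.4 and T on the +x side, so T = (65.40, 0.000). VC is vertical with |VC| = 28.4 and C on the +y side, so C = (0.000, 28.40). The virtual corner opposite V is at (65.40, 28.40). A1 meets TL tangentially, so WL is at right angles to TL and since A1 is tangent to KC there, WK ⟂ KC, with radius 7.5, so the center W sits 7.5 in from both sides at W = (57.90, 20.90). Then |VW| = |W − V| = 61.56.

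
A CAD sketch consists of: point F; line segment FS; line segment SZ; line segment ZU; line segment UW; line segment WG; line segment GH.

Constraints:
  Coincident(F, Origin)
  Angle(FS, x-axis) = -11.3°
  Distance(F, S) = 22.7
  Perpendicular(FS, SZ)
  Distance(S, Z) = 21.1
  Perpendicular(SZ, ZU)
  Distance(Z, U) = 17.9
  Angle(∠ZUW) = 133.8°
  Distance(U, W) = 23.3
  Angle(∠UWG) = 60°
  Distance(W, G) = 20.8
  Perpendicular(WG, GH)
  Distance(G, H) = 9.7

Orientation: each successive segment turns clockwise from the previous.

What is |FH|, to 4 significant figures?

14.20

F is at the origin; FS runs at -11.3° with length 22.7, so S = (22.26, -4.448). FS is perpendicular to SZ, so SZ runs at -101.3°; with |SZ| = 21.1, Z = (18.13, -25.14). SZ ⟂ ZU, so ZU runs at 168.7°; with |ZU| = 17.9, U = (0.5725, -21.63). ∠ZUW = 133.8° gives UW at 122.5° from the x-axis; with |UW| = 23.3, W = (-11.95, -1.980). ∠UWG = 60.0° gives WG at 2.500° from the x-axis; with |WG| = 20.8, G = (8.834, -1.073). The perpendicularity gives GH at right angles to WG, so GH runs at -87.50°; with |GH| = 9.7, H = (9.257, -10.76). Then |FH| = |H − F| = 14.20.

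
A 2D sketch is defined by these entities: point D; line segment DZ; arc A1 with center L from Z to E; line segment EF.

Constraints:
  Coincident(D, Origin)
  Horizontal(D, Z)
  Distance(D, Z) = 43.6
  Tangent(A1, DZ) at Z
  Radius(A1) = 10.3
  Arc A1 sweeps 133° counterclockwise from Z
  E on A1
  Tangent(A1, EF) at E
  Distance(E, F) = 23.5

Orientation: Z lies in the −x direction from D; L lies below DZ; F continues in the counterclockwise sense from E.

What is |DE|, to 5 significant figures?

53.988

D is at the origin; D and Z share the same y with |DZ| = 43.6 and Z on the −x side, so Z = (-43.600, 0.0000). A1 meets DZ tangentially, so LZ is at right angles to DZ, so L = Z + (0, -10.3) = (-43.600, -10.300). On A1, Z sits at bearing 90° from L; a 133° counterclockwise sweep puts E at bearing 223°, so E = L + 10.3·(cos 223°, sin 223°) = (-51.133, -17.325). Then |DE| = |E − D| = 53.988.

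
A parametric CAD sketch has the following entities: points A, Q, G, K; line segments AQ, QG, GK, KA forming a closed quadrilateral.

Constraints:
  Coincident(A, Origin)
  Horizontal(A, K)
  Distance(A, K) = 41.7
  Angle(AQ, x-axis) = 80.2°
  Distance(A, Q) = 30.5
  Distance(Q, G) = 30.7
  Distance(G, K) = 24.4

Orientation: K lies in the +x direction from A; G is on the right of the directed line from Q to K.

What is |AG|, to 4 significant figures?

17.47

Checks: |QG| = 30.70 ✓; |GK| = 24.40 ✓.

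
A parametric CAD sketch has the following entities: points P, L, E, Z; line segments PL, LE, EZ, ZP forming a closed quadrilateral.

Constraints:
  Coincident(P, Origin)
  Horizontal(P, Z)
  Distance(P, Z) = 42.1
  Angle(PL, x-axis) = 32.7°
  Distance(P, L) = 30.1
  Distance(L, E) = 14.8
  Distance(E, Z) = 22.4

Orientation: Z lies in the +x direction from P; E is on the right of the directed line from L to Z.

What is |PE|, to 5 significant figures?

20.001

Checks: |LE| = 14.80 ✓; |EZ| = 22.40 ✓.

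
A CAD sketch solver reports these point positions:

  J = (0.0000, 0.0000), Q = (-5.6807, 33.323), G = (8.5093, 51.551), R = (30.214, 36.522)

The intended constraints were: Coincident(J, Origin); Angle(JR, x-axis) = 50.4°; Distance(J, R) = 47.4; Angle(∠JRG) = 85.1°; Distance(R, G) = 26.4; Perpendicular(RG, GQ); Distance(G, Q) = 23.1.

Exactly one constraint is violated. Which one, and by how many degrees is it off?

Perpendicular(RG, GQ) — off by 3.20°.

J = (0.00, 0.00) ✓; JR at 50.40° ✓; |JR| = 47.40 ✓; ∠JRG = 85.10° ✓; |RG| = 26.40 ✓; ∠(RG, GQ) = 86.80° ✗; |GQ| = 23.10 ✓.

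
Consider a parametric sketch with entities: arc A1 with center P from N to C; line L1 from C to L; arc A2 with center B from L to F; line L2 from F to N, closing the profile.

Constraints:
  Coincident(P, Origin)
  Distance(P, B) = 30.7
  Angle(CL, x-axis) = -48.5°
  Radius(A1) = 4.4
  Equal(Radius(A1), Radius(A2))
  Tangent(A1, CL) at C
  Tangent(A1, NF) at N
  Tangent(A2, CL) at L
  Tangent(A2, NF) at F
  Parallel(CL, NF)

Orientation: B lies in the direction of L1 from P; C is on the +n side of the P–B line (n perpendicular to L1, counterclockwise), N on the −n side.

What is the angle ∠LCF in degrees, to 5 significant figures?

15.995°

The slot axis is L1's direction at -48.5°, so u = (cos -48.5°, sin -48.5°) = (0.66262, -0.74896) and n = (−sin -48.5°, cos -48.5°) = (0.74896, 0.66262). P is at the origin and B lies 30.7 along u from P, so B = 30.7·u = (20.342, -22.993). Tangency of A1 to both parallel lines with radius 4.4 puts C and N at P ± 4.4·n: C = (3.2954, 2.9155), N = (-3.2954, -2.9155). Equal radii place L and F the same way about B: L = B + 4.4·n = (23.638, -20.077), F = B − 4.4·n = (17.047, -25.908). Then cos ∠LCF = CL·CF / (|CL||CF|), giving 15.995°.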